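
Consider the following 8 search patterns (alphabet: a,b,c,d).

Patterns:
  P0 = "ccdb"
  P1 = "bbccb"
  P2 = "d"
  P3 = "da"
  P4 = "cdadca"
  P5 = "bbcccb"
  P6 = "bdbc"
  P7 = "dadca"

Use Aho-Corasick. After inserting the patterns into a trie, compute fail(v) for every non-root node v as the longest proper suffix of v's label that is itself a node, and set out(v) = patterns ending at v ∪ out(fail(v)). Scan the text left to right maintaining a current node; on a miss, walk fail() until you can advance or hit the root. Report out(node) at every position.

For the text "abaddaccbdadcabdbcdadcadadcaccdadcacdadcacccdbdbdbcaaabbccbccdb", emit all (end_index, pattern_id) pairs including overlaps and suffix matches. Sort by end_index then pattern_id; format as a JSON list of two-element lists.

Build automaton:
Trie nodes:
  0='ε' goto b→5 c→1 d→10
  1='c' goto c→2 d→12
  2='cc' goto d→3
  3='ccd' goto b→4
  4='ccdb' goto ·  ←P0
  5='b' goto b→6 d→19
  6='bb' goto c→7
  7='bbc' goto c→8
  8='bbcc' goto b→9 c→17
  9='bbccb' goto ·  ←P1
  10='d' goto a→11  ←P2
  11='da' goto d→22  ←P3
  12='cd' goto a→13
  13='cda' goto d→14
  14='cdad' goto c→15
  15='cdadc' goto a→16
  16='cdadca' goto ·  ←P4
  17='bbccc' goto b→18
  18='bbcccb' goto ·  ←P5
  19='bd' goto b→20
  20='bdb' goto c→21
  21='bdbc' goto ·  ←P6
  22='dad' goto c→23
  23='dadc' goto a→24
  24='dadca' goto ·  ←P7

BFS fail/out derivation:
  n1('c'): parent n0 fail=0; on 'c' 0 → fail=0;  out ∅∪∅=∅
  n5('b'): parent n0 fail=0; on 'b' 0 → fail=0;  out ∅∪∅=∅
  n10('d'): parent n0 fail=0; on 'd' 0 → fail=0;  out {2}∪∅={2}
  n2('cc'): parent n1 fail=0; on 'c' 0 → fail=1;  out ∅∪∅=∅
  n6('bb'): parent n5 fail=0; on 'b' 0 → fail=5;  out ∅∪∅=∅
  n11('da'): parent n10 fail=0; on 'a' 0 → fail=0;  out {3}∪∅={3}
  n12('cd'): parent n1 fail=0; on 'd' 0 → fail=10;  out ∅∪{2}={2}
  n19('bd'): parent n5 fail=0; on 'd' 0 → fail=10;  out ∅∪{2}={2}
  n3('ccd'): parent n2 fail=1; on 'd' 1 → fail=12;  out ∅∪{2}={2}
  n7('bbc'): parent n6 fail=5; on 'c' 5→0 → fail=1;  out ∅∪∅=∅
  n13('cda'): parent n12 fail=10; on 'a' 10 → fail=11;  out ∅∪{3}={3}
  n20('bdb'): parent n19 fail=10; on 'b' 10→0 → fail=5;  out ∅∪∅=∅
  n22('dad'): parent n11 fail=0; on 'd' 0 → fail=10;  out ∅∪{2}={2}
  n4('ccdb'): parent n3 fail=12; on 'b' 12→10→0 → fail=5;  out {0}∪∅={0}
  n8('bbcc'): parent n7 fail=1; on 'c' 1 → fail=2;  out ∅∪∅=∅
  n14('cdad'): parent n13 fail=11; on 'd' 11 → fail=22;  out ∅∪{2}={2}
  n21('bdbc'): parent n20 fail=5; on 'c' 5→0 → fail=1;  out {6}∪∅={6}
  n23('dadc'): parent n22 fail=10; on 'c' 10→0 → fail=1;  out ∅∪∅=∅
  n9('bbccb'): parent n8 fail=2; on 'b' 2→1→0 → fail=5;  out {1}∪∅={1}
  n15('cdadc'): parent n14 fail=22; on 'c' 22 → fail=23;  out ∅∪∅=∅
  n17('bbccc'): parent n8 fail=2; on 'c' 2→1 → fail=2;  out ∅∪∅=∅
  n24('dadca'): parent n23 fail=1; on 'a' 1→0 → fail=0;  out {7}∪∅={7}
  n16('cdadca'): parent n15 fail=23; on 'a' 23 → fail=24;  out {4}∪{7}={4,7}
  n18('bbcccb'): parent n17 fail=2; on 'b' 2→1→0 → fail=5;  out {5}∪∅={5}

Scan:
pos 0 'a': at 0
pos 1 'b': at 5
pos 2 'a': at 0 ·f
pos 3 'd': at 10  ** P2@[3:3]
pos 4 'd': at 10 ·f  ** P2@[4:4]
pos 5 'a': at 11  ** P3@[4:5]
pos 6 'c': at 1 ·f
pos 7 'c': at 2
pos 8 'b': at 5 ·f
pos 9 'd': at 19  ** P2@[9:9]
pos 10 'a': at 11 ·f  ** P3@[9:10]
pos 11 'd': at 22  ** P2@[11:11]
pos 12 'c': at 23
pos 13 'a': at 24  ** P7@[9:13]
pos 14 'b': at 5 ·f
pos 15 'd': at 19  ** P2@[15:15]
pos 16 'b': at 20
pos 17 'c': at 21  ** P6@[14:17]
pos 18 'd': at 12 ·f  ** P2@[18:18]
pos 19 'a': at 13  ** P3@[18:19]
pos 20 'd': at 14  ** P2@[20:20]
pos 21 'c': at 15
pos 22 'a': at 16  ** P4@[17:22],P7@[18:22]
pos 23 'd': at 10 ·f  ** P2@[23:23]
pos 24 'a': at 11  ** P3@[23:24]
pos 25 'd': at 22  ** P2@[25:25]
pos 26 'c': at 23
pos 27 'a': at 24  ** P7@[23:27]
pos 28 'c': at 1 ·f
pos 29 'c': at 2
pos 30 'd': at 3  ** P2@[30:30]
pos 31 'a': at 13 ·f  ** P3@[30:31]
pos 32 'd': at 14  ** P2@[32:32]
pos 33 'c': at 15
pos 34 'a': at 16  ** P4@[29:34],P7@[30:34]
pos 35 'c': at 1 ·f
pos 36 'd': at 12  ** P2@[36:36]
pos 37 'a': at 13  ** P3@[36:37]
pos 38 'd': at 14  ** P2@[38:38]
pos 39 'c': at 15
pos 40 'a': at 16  ** P4@[35:40],P7@[36:40]
pos 41 'c': at 1 ·f
pos 42 'c': at 2
pos 43 'c': at 2 ·f
pos 44 'd': at 3  ** P2@[44:44]
pos 45 'b': at 4  ** P0@[42:45]
pos 46 'd': at 19 ·f  ** P2@[46:46]
pos 47 'b': at 20
pos 48 'd': at 19 ·f  ** P2@[48:48]
pos 49 'b': at 20
pos 50 'c': at 21  ** P6@[47:50]
pos 51 'a': at 0 ·f
pos 52 'a': at 0
pos 53 'a': at 0
pos 54 'b': at 5
pos 55 'b': at 6
pos 56 'c': at 7
pos 57 'c': at 8
pos 58 'b': at 9  ** P1@[54:58]
pos 59 'c': at 1 ·f
pos 60 'c': at 2
pos 61 'd': at 3  ** P2@[61:61]
pos 62 'b': at 4  ** P0@[59:62]

Result: [[3,2],[4,2],[5,3],[9,2],[10,3],[11,2],[13,7],[15,2],[17,6],[18,2],[19,3],[20,2],[22,4],[22,7],[23,2],[24,3],[25,2],[27,7],[30,2],[31,3],[32,2],[34,4],[34,7],[36,2],[37,3],[38,2],[40,4],[40,7],[44,2],[45,0],[46,2],[48,2],[50,6],[58,1],[61,2],[62,0]]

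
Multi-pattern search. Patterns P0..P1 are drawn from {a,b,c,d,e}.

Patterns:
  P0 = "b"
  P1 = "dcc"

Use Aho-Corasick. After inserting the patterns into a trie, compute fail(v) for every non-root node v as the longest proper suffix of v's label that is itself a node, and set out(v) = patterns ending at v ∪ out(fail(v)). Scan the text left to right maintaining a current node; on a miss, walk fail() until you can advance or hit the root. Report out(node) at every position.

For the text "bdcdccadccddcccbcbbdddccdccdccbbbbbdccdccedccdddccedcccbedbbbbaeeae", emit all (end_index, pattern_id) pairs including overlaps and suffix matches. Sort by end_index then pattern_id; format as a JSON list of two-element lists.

Build:
Trie nodes:
  0='ε' goto b→1 d→2
  1='b' goto ·  ←P0
  2='d' goto c→3
  3='dc' goto c→4
  4='dcc' goto ·  ←P1

Failure links (BFS by depth):
  n1('b'): parent n0 fail=0; on 'b' 0 → fail=0;  out {0}∪∅={0}
  n2('d'): parent n0 fail=0; on 'd' 0 → fail=0;  out ∅∪∅=∅
  n3('dc'): parent n2 fail=0; on 'c' 0 → fail=0;  out ∅∪∅=∅
  n4('dcc'): parent n3 fail=0; on 'c' 0 → fail=0;  out {1}∪∅={1}

Scan:
pos 0 'b': at 1  ** P0@[0:0]
pos 1 'd': at 2 (fail-walked)
pos 2 'c': at 3
pos 3 'd': at 2 (fail-walked)
pos 4 'c': at 3
pos 5 'c': at 4  ** P1@[3:5]
pos 6 'a': at 0 (fail-walked)
pos 7 'd': at 2
pos 8 'c': at 3
pos 9 'c': at 4  ** P1@[7:9]
pos 10 'd': at 2 (fail-walked)
pos 11 'd': at 2 (fail-walked)
pos 12 'c': at 3
pos 13 'c': at 4  ** P1@[11:13]
pos 14 'c': at 0 (fail-walked)
pos 15 'b': at 1  ** P0@[15:15]
pos 16 'c': at 0 (fail-walked)
pos 17 'b': at 1  ** P0@[17:17]
pos 18 'b': at 1 (fail-walked)  ** P0@[18:18]
pos 19 'd': at 2 (fail-walked)
pos 20 'd': at 2 (fail-walked)
pos 21 'd': at 2 (fail-walked)
pos 22 'c': at 3
pos 23 'c': at 4  ** P1@[21:23]
pos 24 'd': at 2 (fail-walked)
pos 25 'c': at 3
pos 26 'c': at 4  ** P1@[24:26]
pos 27 'd': at 2 (fail-walked)
pos 28 'c': at 3
pos 29 'c': at 4  ** P1@[27:29]
pos 30 'b': at 1 (fail-walked)  ** P0@[30:30]
pos 31 'b': at 1 (fail-walked)  ** P0@[31:31]
pos 32 'b': at 1 (fail-walked)  ** P0@[32:32]
pos 33 'b': at 1 (fail-walked)  ** P0@[33:33]
pos 34 'b': at 1 (fail-walked)  ** P0@[34:34]
pos 35 'd': at 2 (fail-walked)
pos 36 'c': at 3
pos 37 'c': at 4  ** P1@[35:37]
pos 38 'd': at 2 (fail-walked)
pos 39 'c': at 3
pos 40 'c': at 4  ** P1@[38:40]
pos 41 'e': at 0 (fail-walked)
pos 42 'd': at 2
pos 43 'c': at 3
pos 44 'c': at 4  ** P1@[42:44]
pos 45 'd': at 2 (fail-walked)
pos 46 'd': at 2 (fail-walked)
pos 47 'd': at 2 (fail-walked)
pos 48 'c': at 3
pos 49 'c': at 4  ** P1@[47:49]
pos 50 'e': at 0 (fail-walked)
pos 51 'd': at 2
pos 52 'c': at 3
pos 53 'c': at 4  ** P1@[51:53]
pos 54 'c': at 0 (fail-walked)
pos 55 'b': at 1  ** P0@[55:55]
pos 56 'e': at 0 (fail-walked)
pos 57 'd': at 2
pos 58 'b': at 1 (fail-walked)  ** P0@[58:58]
pos 59 'b': at 1 (fail-walked)  ** P0@[59:59]
pos 60 'b': at 1 (fail-walked)  ** P0@[60:60]
pos 61 'b': at 1 (fail-walked)  ** P0@[61:61]
pos 62 'a': at 0 (fail-walked)
pos 63 'e': at 0
pos 64 'e': at 0
pos 65 'a': at 0
pos 66 'e': at 0

Result: [[0,0],[5,1],[9,1],[13,1],[15,0],[17,0],[18,0],[23,1],[26,1],[29,1],[30,0],[31,0],[32,0],[33,0],[34,0],[37,1],[40,1],[44,1],[49,1],[53,1],[55,0],[58,0],[59,0],[60,0],[61,0]]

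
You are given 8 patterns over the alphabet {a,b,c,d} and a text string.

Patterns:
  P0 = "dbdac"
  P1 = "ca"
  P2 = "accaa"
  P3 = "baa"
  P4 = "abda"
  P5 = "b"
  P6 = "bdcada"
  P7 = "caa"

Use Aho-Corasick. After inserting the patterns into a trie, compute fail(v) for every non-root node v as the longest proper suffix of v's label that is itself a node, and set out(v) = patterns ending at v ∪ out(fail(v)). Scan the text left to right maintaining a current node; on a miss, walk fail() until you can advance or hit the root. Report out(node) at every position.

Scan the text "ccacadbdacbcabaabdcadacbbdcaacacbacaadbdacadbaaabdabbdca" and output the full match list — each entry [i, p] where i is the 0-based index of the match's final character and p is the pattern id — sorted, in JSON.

Build automaton:
Trie (insert patterns):
  n0 'ε': a→8 b→13 c→6 d→1
  n1 'd': b→2
  n2 'db': d→3
  n3 'dbd': a→4
  n4 'dbda': c→5
  n5 'dbdac': ·  [P0 ends]
  n6 'c': a→7
  n7 'ca': a→24  [P1 ends]
  n8 'a': b→16 c→9
  n9 'ac': c→10
  n10 'acc': a→11
  n11 'acca': a→12
  n12 'accaa': ·  [P2 ends]
  n13 'b': a→14 d→19  [P5 ends]
  n14 'ba': a→15
  n15 'baa': ·  [P3 ends]
  n16 'ab': d→17
  n17 'abd': a→18
  n18 'abda': ·  [P4 ends]
  n19 'bd': c→20
  n20 'bdc': a→21
  n21 'bdca': d→22
  n22 'bdcad': a→23
  n23 'bdcada': ·  [P6 ends]
  n24 'caa': ·  [P7 ends]

BFS fail/out derivation:
  n1('d'): parent n0 fail=0; on 'd' 0 → fail=0;  out ∅∪∅=∅
  n6('c'): parent n0 fail=0; on 'c' 0 → fail=0;  out ∅∪∅=∅
  n8('a'): parent n0 fail=0; on 'a' 0 → fail=0;  out ∅∪∅=∅
  n13('b'): parent n0 fail=0; on 'b' 0 → fail=0;  out {5}∪∅={5}
  n2('db'): parent n1 fail=0; on 'b' 0 → fail=13;  out ∅∪{5}={5}
  n7('ca'): parent n6 fail=0; on 'a' 0 → fail=8;  out {1}∪∅={1}
  n9('ac'): parent n8 fail=0; on 'c' 0 → fail=6;  out ∅∪∅=∅
  n14('ba'): parent n13 fail=0; on 'a' 0 → fail=8;  out ∅∪∅=∅
  n16('ab'): parent n8 fail=0; on 'b' 0 → fail=13;  out ∅∪{5}={5}
  n19('bd'): parent n13 fail=0; on 'd' 0 → fail=1;  out ∅∪∅=∅
  n3('dbd'): parent n2 fail=13; on 'd' 13 → fail=19;  out ∅∪∅=∅
  n10('acc'): parent n9 fail=6; on 'c' 6→0 → fail=6;  out ∅∪∅=∅
  n15('baa'): parent n14 fail=8; on 'a' 8→0 → fail=8;  out {3}∪∅={3}
  n17('abd'): parent n16 fail=13; on 'd' 13 → fail=19;  out ∅∪∅=∅
  n20('bdc'): parent n19 fail=1; on 'c' 1→0 → fail=6;  out ∅∪∅=∅
  n24('caa'): parent n7 fail=8; on 'a' 8→0 → fail=8;  out {7}∪∅={7}
  n4('dbda'): parent n3 fail=19; on 'a' 19→1→0 → fail=8;  out ∅∪∅=∅
  n11('acca'): parent n10 fail=6; on 'a' 6 → fail=7;  out ∅∪{1}={1}
  n18('abda'): parent n17 fail=19; on 'a' 19→1→0 → fail=8;  out {4}∪∅={4}
  n21('bdca'): parent n20 fail=6; on 'a' 6 → fail=7;  out ∅∪{1}={1}
  n5('dbdac'): parent n4 fail=8; on 'c' 8 → fail=9;  out {0}∪∅={0}
  n12('accaa'): parent n11 fail=7; on 'a' 7 → fail=24;  out {2}∪{7}={2,7}
  n22('bdcad'): parent n21 fail=7; on 'd' 7→8→0 → fail=1;  out ∅∪∅=∅
  n23('bdcada'): parent n22 fail=1; on 'a' 1→0 → fail=8;  out {6}∪∅={6}

Run:
i=0 'c': node 0→6
i=1 'c': node 6→6 ·f
i=2 'a': node 6→7  → match P1@[1:2]
i=3 'c': node 7→9 ·f
i=4 'a': node 9→7 ·f  → match P1@[3:4]
i=5 'd': node 7→1 ·f
i=6 'b': node 1→2  → match P5@[6:6]
i=7 'd': node 2→3
i=8 'a': node 3→4
i=9 'c': node 4→5  → match P0@[5:9]
i=10 'b': node 5→13 ·f  → match P5@[10:10]
i=11 'c': node 13→6 ·f
i=12 'a': node 6→7  → match P1@[11:12]
i=13 'b': node 7→16 ·f  → match P5@[13:13]
i=14 'a': node 16→14 ·f
i=15 'a': node 14→15  → match P3@[13:15]
i=16 'b': node 15→16 ·f  → match P5@[16:16]
i=17 'd': node 16→17
i=18 'c': node 17→20 ·f
i=19 'a': node 20→21  → match P1@[18:19]
i=20 'd': node 21→22
i=21 'a': node 22→23  → match P6@[16:21]
i=22 'c': node 23→9 ·f
i=23 'b': node 9→13 ·f  → match P5@[23:23]
i=24 'b': node 13→13 ·f  → match P5@[24:24]
i=25 'd': node 13→19
i=26 'c': node 19→20
i=27 'a': node 20→21  → match P1@[26:27]
i=28 'a': node 21→24 ·f  → match P7@[26:28]
i=29 'c': node 24→9 ·f
i=30 'a': node 9→7 ·f  → match P1@[29:30]
i=31 'c': node 7→9 ·f
i=32 'b': node 9→13 ·f  → match P5@[32:32]
i=33 'a': node 13→14
i=34 'c': node 14→9 ·f
i=35 'a': node 9→7 ·f  → match P1@[34:35]
i=36 'a': node 7→24  → match P7@[34:36]
i=37 'd': node 24→1 ·f
i=38 'b': node 1→2  → match P5@[38:38]
i=39 'd': node 2→3
i=40 'a': node 3→4
i=41 'c': node 4→5  → match P0@[37:41]
i=42 'a': node 5→7 ·f  → match P1@[41:42]
i=43 'd': node 7→1 ·f
i=44 'b': node 1→2  → match P5@[44:44]
i=45 'a': node 2→14 ·f
i=46 'a': node 14→15  → match P3@[44:46]
i=47 'a': node 15→8 ·f
i=48 'b': node 8→16  → match P5@[48:48]
i=49 'd': node 16→17
i=50 'a': node 17→18  → match P4@[47:50]
i=51 'b': node 18→16 ·f  → match P5@[51:51]
i=52 'b': node 16→13 ·f  → match P5@[52:52]
i=53 'd': node 13→19
i=54 'c': node 19→20
i=55 'a': node 20→21  → match P1@[54:55]

Result: [[2,1],[4,1],[6,5],[9,0],[10,5],[12,1],[13,5],[15,3],[16,5],[19,1],[21,6],[23,5],[24,5],[27,1],[28,7],[30,1],[32,5],[35,1],[36,7],[38,5],[41,0],[42,1],[44,5],[46,3],[48,5],[50,4],[51,5],[52,5],[55,1]]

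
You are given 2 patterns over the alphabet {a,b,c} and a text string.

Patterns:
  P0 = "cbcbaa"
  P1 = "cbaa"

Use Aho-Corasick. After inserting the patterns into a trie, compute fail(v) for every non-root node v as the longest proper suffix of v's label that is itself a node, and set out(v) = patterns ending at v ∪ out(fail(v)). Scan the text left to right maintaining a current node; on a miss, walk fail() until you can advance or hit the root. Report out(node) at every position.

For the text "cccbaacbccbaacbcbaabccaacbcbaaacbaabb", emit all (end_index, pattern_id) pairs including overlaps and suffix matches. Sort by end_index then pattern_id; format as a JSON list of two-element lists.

Construct AC machine:
Trie (insert patterns):
  0='ε' goto c→1
  1='c' goto b→2
  2='cb' goto a→7 c→3
  3='cbc' goto b→4
  4='cbcb' goto a→5
  5='cbcba' goto a→6
  6='cbcbaa' goto ·  [P0 ends]
  7='cba' goto a→8
  8='cbaa' goto ·  [P1 ends]

Failure links (BFS by depth):
  n1('c'): parent n0 fail=0; on 'c' 0 → fail=0;  out ∅∪∅=∅
  n2('cb'): parent n1 fail=0; on 'b' 0 → fail=0;  out ∅∪∅=∅
  n3('cbc'): parent n2 fail=0; on 'c' 0 → fail=1;  out ∅∪∅=∅
  n7('cba'): parent n2 fail=0; on 'a' 0 → fail=0;  out ∅∪∅=∅
  n4('cbcb'): parent n3 fail=1; on 'b' 1 → fail=2;  out ∅∪∅=∅
  n8('cbaa'): parent n7 fail=0; on 'a' 0 → fail=0;  out {1}∪∅={1}
  n5('cbcba'): parent n4 fail=2; on 'a' 2 → fail=7;  out ∅∪∅=∅
  n6('cbcbaa'): parent n5 fail=7; on 'a' 7 → fail=8;  out {0}∪{1}={0,1}

Text stream:
[0] read 'c'  n0⇒n1
[1] read 'c'  n1⇒n1 (fail-walked)
[2] read 'c'  n1⇒n1 (fail-walked)
[3] read 'b'  n1⇒n2
[4] read 'a'  n2⇒n7
[5] read 'a'  n7⇒n8  → match P1@[2:5]
[6] read 'c'  n8⇒n1 (fail-walked)
[7] read 'b'  n1⇒n2
[8] read 'c'  n2⇒n3
[9] read 'c'  n3⇒n1 (fail-walked)
[10] read 'b'  n1⇒n2
[11] read 'a'  n2⇒n7
[12] read 'a'  n7⇒n8  → match P1@[9:12]
[13] read 'c'  n8⇒n1 (fail-walked)
[14] read 'b'  n1⇒n2
[15] read 'c'  n2⇒n3
[16] read 'b'  n3⇒n4
[17] read 'a'  n4⇒n5
[18] read 'a'  n5⇒n6  → match P0@[13:18],P1@[15:18]
[19] read 'b'  n6⇒n0 (fail-walked)
[20] read 'c'  n0⇒n1
[21] read 'c'  n1⇒n1 (fail-walked)
[22] read 'a'  n1⇒n0 (fail-walked)
[23] read 'a'  n0⇒n0
[24] read 'c'  n0⇒n1
[25] read 'b'  n1⇒n2
[26] read 'c'  n2⇒n3
[27] read 'b'  n3⇒n4
[28] read 'a'  n4⇒n5
[29] read 'a'  n5⇒n6  → match P0@[24:29],P1@[26:29]
[30] read 'a'  n6⇒n0 (fail-walked)
[31] read 'c'  n0⇒n1
[32] read 'b'  n1⇒n2
[33] read 'a'  n2⇒n7
[34] read 'a'  n7⇒n8  → match P1@[31:34]
[35] read 'b'  n8⇒n0 (fail-walked)
[36] read 'b'  n0⇒n0

Result: [[5,1],[12,1],[18,0],[18,1],[29,0],[29,1],[34,1]]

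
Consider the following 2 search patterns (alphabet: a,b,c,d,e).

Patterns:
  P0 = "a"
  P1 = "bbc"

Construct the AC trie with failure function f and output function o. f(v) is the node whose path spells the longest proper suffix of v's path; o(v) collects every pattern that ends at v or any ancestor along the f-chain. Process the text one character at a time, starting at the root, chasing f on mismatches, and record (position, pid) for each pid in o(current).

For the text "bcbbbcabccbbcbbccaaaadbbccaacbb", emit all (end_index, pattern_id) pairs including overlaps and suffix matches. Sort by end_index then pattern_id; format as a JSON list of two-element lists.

Construct AC machine:
Trie nodes:
  0='ε' goto a→1 b→2
  1='a' goto ·  ←P0
  2='b' goto b→3
  3='bb' goto c→4
  4='bbc' goto ·  ←P1

Failure links (BFS by depth):
  fail(1) 'a': from fail(0)=0 chase 'a': 0 ⇒ 0;  out={0}∪out(0)={0}
  fail(2) 'b': from fail(0)=0 chase 'b': 0 ⇒ 0;  out=∅∪out(0)=∅
  fail(3) 'bb': from fail(2)=0 chase 'b': 0 ⇒ 2;  out=∅∪out(2)=∅
  fail(4) 'bbc': from fail(3)=2 chase 'c': 2→0 ⇒ 0;  out={1}∪out(0)={1}

Scan:
[0] read 'b'  n0⇒n2
[1] read 'c'  n2⇒n0 (via fail)
[2] read 'b'  n0⇒n2
[3] read 'b'  n2⇒n3
[4] read 'b'  n3⇒n3 (via fail)
[5] read 'c'  n3⇒n4  ** P1@[3:5]
[6] read 'a'  n4⇒n1 (via fail)  ** P0@[6:6]
[7] read 'b'  n1⇒n2 (via fail)
[8] read 'c'  n2⇒n0 (via fail)
[9] read 'c'  n0⇒n0
[10] read 'b'  n0⇒n2
[11] read 'b'  n2⇒n3
[12] read 'c'  n3⇒n4  ** P1@[10:12]
[13] read 'b'  n4⇒n2 (via fail)
[14] read 'b'  n2⇒n3
[15] read 'c'  n3⇒n4  ** P1@[13:15]
[16] read 'c'  n4⇒n0 (via fail)
[17] read 'a'  n0⇒n1  ** P0@[17:17]
[18] read 'a'  n1⇒n1 (via fail)  ** P0@[18:18]
[19] read 'a'  n1⇒n1 (via fail)  ** P0@[19:19]
[20] read 'a'  n1⇒n1 (via fail)  ** P0@[20:20]
[21] read 'd'  n1⇒n0 (via fail)
[22] read 'b'  n0⇒n2
[23] read 'b'  n2⇒n3
[24] read 'c'  n3⇒n4  ** P1@[22:24]
[25] read 'c'  n4⇒n0 (via fail)
[26] read 'a'  n0⇒n1  ** P0@[26:26]
[27] read 'a'  n1⇒n1 (via fail)  ** P0@[27:27]
[28] read 'c'  n1⇒n0 (via fail)
[29] read 'b'  n0⇒n2
[30] read 'b'  n2⇒n3

Matches: [[5,1],[6,0],[12,1],[15,1],[17,0],[18,0],[19,0],[20,0],[24,1],[26,0],[27,0]]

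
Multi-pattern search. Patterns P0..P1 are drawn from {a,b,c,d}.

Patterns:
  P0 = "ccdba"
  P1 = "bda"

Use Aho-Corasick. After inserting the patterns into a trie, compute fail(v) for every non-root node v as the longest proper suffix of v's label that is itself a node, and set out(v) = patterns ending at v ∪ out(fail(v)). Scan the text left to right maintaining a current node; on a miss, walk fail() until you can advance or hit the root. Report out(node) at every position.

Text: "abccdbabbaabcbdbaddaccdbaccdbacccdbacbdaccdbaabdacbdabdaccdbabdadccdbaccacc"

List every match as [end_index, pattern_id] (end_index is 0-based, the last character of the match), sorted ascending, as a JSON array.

Build:
Trie nodes:
  n0 'ε': b→6 c→1
  n1 'c': c→2
  n2 'cc': d→3
  n3 'ccd': b→4
  n4 'ccdb': a→5
  n5 'ccdba': ·  ←P0
  n6 'b': d→7
  n7 'bd': a→8
  n8 'bda': ·  ←P1

BFS fail/out derivation:
  n1('c'): parent n0 fail=0; on 'c' 0 → fail=0;  out ∅∪∅=∅
  n6('b'): parent n0 fail=0; on 'b' 0 → fail=0;  out ∅∪∅=∅
  n2('cc'): parent n1 fail=0; on 'c' 0 → fail=1;  out ∅∪∅=∅
  n7('bd'): parent n6 fail=0; on 'd' 0 → fail=0;  out ∅∪∅=∅
  n3('ccd'): parent n2 fail=1; on 'd' 1→0 → fail=0;  out ∅∪∅=∅
  n8('bda'): parent n7 fail=0; on 'a' 0 → fail=0;  out {1}∪∅={1}
  n4('ccdb'): parent n3 fail=0; on 'b' 0 → fail=6;  out ∅∪∅=∅
  n5('ccdba'): parent n4 fail=6; on 'a' 6→0 → fail=0;  out {0}∪∅={0}

Text stream:
i=0 'a': node 0→0
i=1 'b': node 0→6
i=2 'c': node 6→1 (fail-walked)
i=3 'c': node 1→2
i=4 'd': node 2→3
i=5 'b': node 3→4
i=6 'a': node 4→5  ** P0@[2:6]
i=7 'b': node 5→6 (fail-walked)
i=8 'b': node 6→6 (fail-walked)
i=9 'a': node 6→0 (fail-walked)
i=10 'a': node 0→0
i=11 'b': node 0→6
i=12 'c': node 6→1 (fail-walked)
i=13 'b': node 1→6 (fail-walked)
i=14 'd': node 6→7
i=15 'b': node 7→6 (fail-walked)
i=16 'a': node 6→0 (fail-walked)
i=17 'd': node 0→0
i=18 'd': node 0→0
i=19 'a': node 0→0
i=20 'c': node 0→1
i=21 'c': node 1→2
i=22 'd': node 2→3
i=23 'b': node 3→4
i=24 'a': node 4→5  ** P0@[20:24]
i=25 'c': node 5→1 (fail-walked)
i=26 'c': node 1→2
i=27 'd': node 2→3
i=28 'b': node 3→4
i=29 'a': node 4→5  ** P0@[25:29]
i=30 'c': node 5→1 (fail-walked)
i=31 'c': node 1→2
i=32 'c': node 2→2 (fail-walked)
i=33 'd': node 2→3
i=34 'b': node 3→4
i=35 'a': node 4→5  ** P0@[31:35]
i=36 'c': node 5→1 (fail-walked)
i=37 'b': node 1→6 (fail-walked)
i=38 'd': node 6→7
i=39 'a': node 7→8  ** P1@[37:39]
i=40 'c': node 8→1 (fail-walked)
i=41 'c': node 1→2
i=42 'd': node 2→3
i=43 'b': node 3→4
i=44 'a': node 4→5  ** P0@[40:44]
i=45 'a': node 5→0 (fail-walked)
i=46 'b': node 0→6
i=47 'd': node 6→7
i=48 'a': node 7→8  ** P1@[46:48]
i=49 'c': node 8→1 (fail-walked)
i=50 'b': node 1→6 (fail-walked)
i=51 'd': node 6→7
i=52 'a': node 7→8  ** P1@[50:52]
i=53 'b': node 8→6 (fail-walked)
i=54 'd': node 6→7
i=55 'a': node 7→8  ** P1@[53:55]
i=56 'c': node 8→1 (fail-walked)
i=57 'c': node 1→2
i=58 'd': node 2→3
i=59 'b': node 3→4
i=60 'a': node 4→5  ** P0@[56:60]
i=61 'b': node 5→6 (fail-walked)
i=62 'd': node 6→7
i=63 'a': node 7→8  ** P1@[61:63]
i=64 'd': node 8→0 (fail-walked)
i=65 'c': node 0→1
i=66 'c': node 1→2
i=67 'd': node 2→3
i=68 'b': node 3→4
i=69 'a': node 4→5  ** P0@[65:69]
i=70 'c': node 5→1 (fail-walked)
i=71 'c': node 1→2
i=72 'a': node 2→0 (fail-walked)
i=73 'c': node 0→1
i=74 'c': node 1→2

Matches: [[6,0],[24,0],[29,0],[35,0],[39,1],[44,0],[48,1],[52,1],[55,1],[60,0],[63,1],[69,0]]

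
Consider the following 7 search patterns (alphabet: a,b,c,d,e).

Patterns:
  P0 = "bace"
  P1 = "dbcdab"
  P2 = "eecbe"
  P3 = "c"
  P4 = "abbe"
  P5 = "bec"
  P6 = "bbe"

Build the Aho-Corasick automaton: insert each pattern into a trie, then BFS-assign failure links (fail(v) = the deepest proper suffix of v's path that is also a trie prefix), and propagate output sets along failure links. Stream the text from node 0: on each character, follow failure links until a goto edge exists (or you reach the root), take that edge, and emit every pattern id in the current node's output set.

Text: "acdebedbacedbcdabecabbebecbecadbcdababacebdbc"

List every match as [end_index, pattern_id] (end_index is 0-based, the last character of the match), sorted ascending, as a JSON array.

Build:
Trie (insert patterns):
  n0 'ε': a→17 b→1 c→16 d→5 e→11
  n1 'b': a→2 b→23 e→21
  n2 'ba': c→3
  n3 'bac': e→4
  n4 'bace': ·  ←P0
  n5 'd': b→6
  n6 'db': c→7
  n7 'dbc': d→8
  n8 'dbcd': a→9
  n9 'dbcda': b→10
  n10 'dbcdab': ·  ←P1
  n11 'e': e→12
  n12 'ee': c→13
  n13 'eec': b→14
  n14 'eecb': e→15
  n15 'eecbe': ·  ←P2
  n16 'c': ·  ←P3
  n17 'a': b→18
  n18 'ab': b→19
  n19 'abb': e→20
  n20 'abbe': ·  ←P4
  n21 'be': c→22
  n22 'bec': ·  ←P5
  n23 'bb': e→24
  n24 'bbe': ·  ←P6

BFS fail/out derivation:
  n1('b'): parent n0 fail=0; on 'b' 0 → fail=0;  out ∅∪∅=∅
  n5('d'): parent n0 fail=0; on 'd' 0 → fail=0;  out ∅∪∅=∅
  n11('e'): parent n0 fail=0; on 'e' 0 → fail=0;  out ∅∪∅=∅
  n16('c'): parent n0 fail=0; on 'c' 0 → fail=0;  out {3}∪∅={3}
  n17('a'): parent n0 fail=0; on 'a' 0 → fail=0;  out ∅∪∅=∅
  n2('ba'): parent n1 fail=0; on 'a' 0 → fail=17;  out ∅∪∅=∅
  n6('db'): parent n5 fail=0; on 'b' 0 → fail=1;  out ∅∪∅=∅
  n12('ee'): parent n11 fail=0; on 'e' 0 → fail=11;  out ∅∪∅=∅
  n18('ab'): parent n17 fail=0; on 'b' 0 → fail=1;  out ∅∪∅=∅
  n21('be'): parent n1 fail=0; on 'e' 0 → fail=11;  out ∅∪∅=∅
  n23('bb'): parent n1 fail=0; on 'b' 0 → fail=1;  out ∅∪∅=∅
  n3('bac'): parent n2 fail=17; on 'c' 17→0 → fail=16;  out ∅∪{3}={3}
  n7('dbc'): parent n6 fail=1; on 'c' 1→0 → fail=16;  out ∅∪{3}={3}
  n13('eec'): parent n12 fail=11; on 'c' 11→0 → fail=16;  out ∅∪{3}={3}
  n19('abb'): parent n18 fail=1; on 'b' 1 → fail=23;  out ∅∪∅=∅
  n22('bec'): parent n21 fail=11; on 'c' 11→0 → fail=16;  out {5}∪{3}={3,5}
  n24('bbe'): parent n23 fail=1; on 'e' 1 → fail=21;  out {6}∪∅={6}
  n4('bace'): parent n3 fail=16; on 'e' 16→0 → fail=11;  out {0}∪∅={0}
  n8('dbcd'): parent n7 fail=16; on 'd' 16→0 → fail=5;  out ∅∪∅=∅
  n14('eecb'): parent n13 fail=16; on 'b' 16→0 → fail=1;  out ∅∪∅=∅
  n20('abbe'): parent n19 fail=23; on 'e' 23 → fail=24;  out {4}∪{6}={4,6}
  n9('dbcda'): parent n8 fail=5; on 'a' 5→0 → fail=17;  out ∅∪∅=∅
  n15('eecbe'): parent n14 fail=1; on 'e' 1 → fail=21;  out {2}∪∅={2}
  n10('dbcdab'): parent n9 fail=17; on 'b' 17 → fail=18;  out {1}∪∅={1}

Run:
pos 0 'a': at 17
pos 1 'c': at 16 (via fail)  ** P3@[1:1]
pos 2 'd': at 5 (via fail)
pos 3 'e': at 11 (via fail)
pos 4 'b': at 1 (via fail)
pos 5 'e': at 21
pos 6 'd': at 5 (via fail)
pos 7 'b': at 6
pos 8 'a': at 2 (via fail)
pos 9 'c': at 3  ** P3@[9:9]
pos 10 'e': at 4  ** P0@[7:10]
pos 11 'd': at 5 (via fail)
pos 12 'b': at 6
pos 13 'c': at 7  ** P3@[13:13]
pos 14 'd': at 8
pos 15 'a': at 9
pos 16 'b': at 10  ** P1@[11:16]
pos 17 'e': at 21 (via fail)
pos 18 'c': at 22  ** P3@[18:18],P5@[16:18]
pos 19 'a': at 17 (via fail)
pos 20 'b': at 18
pos 21 'b': at 19
pos 22 'e': at 20  ** P4@[19:22],P6@[20:22]
pos 23 'b': at 1 (via fail)
pos 24 'e': at 21
pos 25 'c': at 22  ** P3@[25:25],P5@[23:25]
pos 26 'b': at 1 (via fail)
pos 27 'e': at 21
pos 28 'c': at 22  ** P3@[28:28],P5@[26:28]
pos 29 'a': at 17 (via fail)
pos 30 'd': at 5 (via fail)
pos 31 'b': at 6
pos 32 'c': at 7  ** P3@[32:32]
pos 33 'd': at 8
pos 34 'a': at 9
pos 35 'b': at 10  ** P1@[30:35]
pos 36 'a': at 2 (via fail)
pos 37 'b': at 18 (via fail)
pos 38 'a': at 2 (via fail)
pos 39 'c': at 3  ** P3@[39:39]
pos 40 'e': at 4  ** P0@[37:40]
pos 41 'b': at 1 (via fail)
pos 42 'd': at 5 (via fail)
pos 43 'b': at 6
pos 44 'c': at 7  ** P3@[44:44]

Result: [[1,3],[9,3],[10,0],[13,3],[16,1],[18,3],[18,5],[22,4],[22,6],[25,3],[25,5],[28,3],[28,5],[32,3],[35,1],[39,3],[40,0],[44,3]]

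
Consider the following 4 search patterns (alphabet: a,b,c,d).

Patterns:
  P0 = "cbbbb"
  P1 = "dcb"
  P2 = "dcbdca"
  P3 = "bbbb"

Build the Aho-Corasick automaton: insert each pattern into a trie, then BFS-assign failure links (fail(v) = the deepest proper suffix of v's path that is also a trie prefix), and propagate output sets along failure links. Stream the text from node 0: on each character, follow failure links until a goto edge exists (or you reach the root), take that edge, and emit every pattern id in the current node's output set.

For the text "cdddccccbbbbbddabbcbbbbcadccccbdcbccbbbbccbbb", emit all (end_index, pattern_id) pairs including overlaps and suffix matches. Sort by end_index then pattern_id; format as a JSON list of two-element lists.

Build automaton:
Trie (insert patterns):
  n0 'ε': b→12 c→1 d→6
  n1 'c': b→2
  n2 'cb': b→3
  n3 'cbb': b→4
  n4 'cbbb': b→5
  n5 'cbbbb': ·  [P0 ends]
  n6 'd': c→7
  n7 'dc': b→8
  n8 'dcb': d→9  [P1 ends]
  n9 'dcbd': c→10
  n10 'dcbdc': a→11
  n11 'dcbdca': ·  [P2 ends]
  n12 'b': b→13
  n13 'bb': b→14
  n14 'bbb': b→15
  n15 'bbbb': ·  [P3 ends]

Failure links (BFS by depth):
  fail(1) 'c': from fail(0)=0 chase 'c': 0 ⇒ 0;  out=∅∪out(0)=∅
  fail(6) 'd': from fail(0)=0 chase 'd': 0 ⇒ 0;  out=∅∪out(0)=∅
  fail(12) 'b': from fail(0)=0 chase 'b': 0 ⇒ 0;  out=∅∪out(0)=∅
  fail(2) 'cb': from fail(1)=0 chase 'b': 0 ⇒ 12;  out=∅∪out(12)=∅
  fail(7) 'dc': from fail(6)=0 chase 'c': 0 ⇒ 1;  out=∅∪out(1)=∅
  fail(13) 'bb': from fail(12)=0 chase 'b': 0 ⇒ 12;  out=∅∪out(12)=∅
  fail(3) 'cbb': from fail(2)=12 chase 'b': 12 ⇒ 13;  out=∅∪out(13)=∅
  fail(8) 'dcb': from fail(7)=1 chase 'b': 1 ⇒ 2;  out={1}∪out(2)={1}
  fail(14) 'bbb': from fail(13)=12 chase 'b': 12 ⇒ 13;  out=∅∪out(13)=∅
  fail(4) 'cbbb': from fail(3)=13 chase 'b': 13 ⇒ 14;  out=∅∪out(14)=∅
  fail(9) 'dcbd': from fail(8)=2 chase 'd': 2→12→0 ⇒ 6;  out=∅∪out(6)=∅
  fail(15) 'bbbb': from fail(14)=13 chase 'b': 13 ⇒ 14;  out={3}∪out(14)={3}
  fail(5) 'cbbbb': from fail(4)=14 chase 'b': 14 ⇒ 15;  out={0}∪out(15)={0,3}
  fail(10) 'dcbdc': from fail(9)=6 chase 'c': 6 ⇒ 7;  out=∅∪out(7)=∅
  fail(11) 'dcbdca': from fail(10)=7 chase 'a': 7→1→0 ⇒ 0;  out={2}∪out(0)={2}

Scan:
pos 0 'c': at 1
pos 1 'd': at 6 (fail-walked)
pos 2 'd': at 6 (fail-walked)
pos 3 'd': at 6 (fail-walked)
pos 4 'c': at 7
pos 5 'c': at 1 (fail-walked)
pos 6 'c': at 1 (fail-walked)
pos 7 'c': at 1 (fail-walked)
pos 8 'b': at 2
pos 9 'b': at 3
pos 10 'b': at 4
pos 11 'b': at 5  → match P0@[7:11],P3@[8:11]
pos 12 'b': at 15 (fail-walked)  → match P3@[9:12]
pos 13 'd': at 6 (fail-walked)
pos 14 'd': at 6 (fail-walked)
pos 15 'a': at 0 (fail-walked)
pos 16 'b': at 12
pos 17 'b': at 13
pos 18 'c': at 1 (fail-walked)
pos 19 'b': at 2
pos 20 'b': at 3
pos 21 'b': at 4
pos 22 'b': at 5  → match P0@[18:22],P3@[19:22]
pos 23 'c': at 1 (fail-walked)
pos 24 'a': at 0 (fail-walked)
pos 25 'd': at 6
pos 26 'c': at 7
pos 27 'c': at 1 (fail-walked)
pos 28 'c': at 1 (fail-walked)
pos 29 'c': at 1 (fail-walked)
pos 30 'b': at 2
pos 31 'd': at 6 (fail-walked)
pos 32 'c': at 7
pos 33 'b': at 8  → match P1@[31:33]
pos 34 'c': at 1 (fail-walked)
pos 35 'c': at 1 (fail-walked)
pos 36 'b': at 2
pos 37 'b': at 3
pos 38 'b': at 4
pos 39 'b': at 5  → match P0@[35:39],P3@[36:39]
pos 40 'c': at 1 (fail-walked)
pos 41 'c': at 1 (fail-walked)
pos 42 'b': at 2
pos 43 'b': at 3
pos 44 'b': at 4

Matches: [[11,0],[11,3],[12,3],[22,0],[22,3],[33,1],[39,0],[39,3]]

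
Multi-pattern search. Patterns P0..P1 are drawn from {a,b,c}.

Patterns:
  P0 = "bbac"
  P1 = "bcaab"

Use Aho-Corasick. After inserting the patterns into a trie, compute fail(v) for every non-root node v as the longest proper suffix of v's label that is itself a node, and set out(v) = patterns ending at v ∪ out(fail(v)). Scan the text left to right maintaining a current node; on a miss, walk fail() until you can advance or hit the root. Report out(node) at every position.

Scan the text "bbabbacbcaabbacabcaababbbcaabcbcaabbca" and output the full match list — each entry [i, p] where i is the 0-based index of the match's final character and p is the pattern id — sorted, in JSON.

Construct AC machine:
Trie (insert patterns):
  n0 'ε': b→1
  n1 'b': b→2 c→5
  n2 'bb': a→3
  n3 'bba': c→4
  n4 'bbac': ·  ←P0
  n5 'bc': a→6
  n6 'bca': a→7
  n7 'bcaa': b→8
  n8 'bcaab': ·  ←P1

Failure links (BFS by depth):
  n1('b'): parent n0 fail=0; on 'b' 0 → fail=0;  out ∅∪∅=∅
  n2('bb'): parent n1 fail=0; on 'b' 0 → fail=1;  out ∅∪∅=∅
  n5('bc'): parent n1 fail=0; on 'c' 0 → fail=0;  out ∅∪∅=∅
  n3('bba'): parent n2 fail=1; on 'a' 1→0 → fail=0;  out ∅∪∅=∅
  n6('bca'): parent n5 fail=0; on 'a' 0 → fail=0;  out ∅∪∅=∅
  n4('bbac'): parent n3 fail=0; on 'c' 0 → fail=0;  out {0}∪∅={0}
  n7('bcaa'): parent n6 fail=0; on 'a' 0 → fail=0;  out ∅∪∅=∅
  n8('bcaab'): parent n7 fail=0; on 'b' 0 → fail=1;  out {1}∪∅={1}

Text stream:
pos 0 'b': at 1
pos 1 'b': at 2
pos 2 'a': at 3
pos 3 'b': at 1 (via fail)
pos 4 'b': at 2
pos 5 'a': at 3
pos 6 'c': at 4  ** P0@[3:6]
pos 7 'b': at 1 (via fail)
pos 8 'c': at 5
pos 9 'a': at 6
pos 10 'a': at 7
pos 11 'b': at 8  ** P1@[7:11]
pos 12 'b': at 2 (via fail)
pos 13 'a': at 3
pos 14 'c': at 4  ** P0@[11:14]
pos 15 'a': at 0 (via fail)
pos 16 'b': at 1
pos 17 'c': at 5
pos 18 'a': at 6
pos 19 'a': at 7
pos 20 'b': at 8  ** P1@[16:20]
pos 21 'a': at 0 (via fail)
pos 22 'b': at 1
pos 23 'b': at 2
pos 24 'b': at 2 (via fail)
pos 25 'c': at 5 (via fail)
pos 26 'a': at 6
pos 27 'a': at 7
pos 28 'b': at 8  ** P1@[24:28]
pos 29 'c': at 5 (via fail)
pos 30 'b': at 1 (via fail)
pos 31 'c': at 5
pos 32 'a': at 6
pos 33 'a': at 7
pos 34 'b': at 8  ** P1@[30:34]
pos 35 'b': at 2 (via fail)
pos 36 'c': at 5 (via fail)
pos 37 'a': at 6

Result: [[6,0],[11,1],[14,0],[20,1],[28,1],[34,1]]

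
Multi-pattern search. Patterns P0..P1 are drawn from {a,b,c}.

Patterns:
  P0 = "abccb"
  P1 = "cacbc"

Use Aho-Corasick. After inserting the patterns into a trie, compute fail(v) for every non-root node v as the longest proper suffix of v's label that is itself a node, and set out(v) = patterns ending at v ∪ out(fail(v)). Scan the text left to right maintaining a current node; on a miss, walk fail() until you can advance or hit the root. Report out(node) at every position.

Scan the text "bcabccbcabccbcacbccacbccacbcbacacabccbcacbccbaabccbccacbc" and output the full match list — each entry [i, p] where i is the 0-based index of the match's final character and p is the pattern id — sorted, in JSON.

Build:
Trie nodes:
  0='ε' goto a→1 c→6
  1='a' goto b→2
  2='ab' goto c→3
  3='abc' goto c→4
  4='abcc' goto b→5
  5='abccb' goto ·  ←P0
  6='c' goto a→7
  7='ca' goto c→8
  8='cac' goto b→9
  9='cacb' goto c→10
  10='cacbc' goto ·  ←P1

Failure links (BFS by depth):
  n1('a'): parent n0 fail=0; on 'a' 0 → fail=0;  out ∅∪∅=∅
  n6('c'): parent n0 fail=0; on 'c' 0 → fail=0;  out ∅∪∅=∅
  n2('ab'): parent n1 fail=0; on 'b' 0 → fail=0;  out ∅∪∅=∅
  n7('ca'): parent n6 fail=0; on 'a' 0 → fail=1;  out ∅∪∅=∅
  n3('abc'): parent n2 fail=0; on 'c' 0 → fail=6;  out ∅∪∅=∅
  n8('cac'): parent n7 fail=1; on 'c' 1→0 → fail=6;  out ∅∪∅=∅
  n4('abcc'): parent n3 fail=6; on 'c' 6→0 → fail=6;  out ∅∪∅=∅
  n9('cacb'): parent n8 fail=6; on 'b' 6→0 → fail=0;  out ∅∪∅=∅
  n5('abccb'): parent n4 fail=6; on 'b' 6→0 → fail=0;  out {0}∪∅={0}
  n10('cacbc'): parent n9 fail=0; on 'c' 0 → fail=6;  out {1}∪∅={1}

Scan:
pos 0 'b': at 0
pos 1 'c': at 6
pos 2 'a': at 7
pos 3 'b': at 2 (via fail)
pos 4 'c': at 3
pos 5 'c': at 4
pos 6 'b': at 5  ** P0@[2:6]
pos 7 'c': at 6 (via fail)
pos 8 'a': at 7
pos 9 'b': at 2 (via fail)
pos 10 'c': at 3
pos 11 'c': at 4
pos 12 'b': at 5  ** P0@[8:12]
pos 13 'c': at 6 (via fail)
pos 14 'a': at 7
pos 15 'c': at 8
pos 16 'b': at 9
pos 17 'c': at 10  ** P1@[13:17]
pos 18 'c': at 6 (via fail)
pos 19 'a': at 7
pos 20 'c': at 8
pos 21 'b': at 9
pos 22 'c': at 10  ** P1@[18:22]
pos 23 'c': at 6 (via fail)
pos 24 'a': at 7
pos 25 'c': at 8
pos 26 'b': at 9
pos 27 'c': at 10  ** P1@[23:27]
pos 28 'b': at 0 (via fail)
pos 29 'a': at 1
pos 30 'c': at 6 (via fail)
pos 31 'a': at 7
pos 32 'c': at 8
pos 33 'a': at 7 (via fail)
pos 34 'b': at 2 (via fail)
pos 35 'c': at 3
pos 36 'c': at 4
pos 37 'b': at 5  ** P0@[33:37]
pos 38 'c': at 6 (via fail)
pos 39 'a': at 7
pos 40 'c': at 8
pos 41 'b': at 9
pos 42 'c': at 10  ** P1@[38:42]
pos 43 'c': at 6 (via fail)
pos 44 'b': at 0 (via fail)
pos 45 'a': at 1
pos 46 'a': at 1 (via fail)
pos 47 'b': at 2
pos 48 'c': at 3
pos 49 'c': at 4
pos 50 'b': at 5  ** P0@[46:50]
pos 51 'c': at 6 (via fail)
pos 52 'c': at 6 (via fail)
pos 53 'a': at 7
pos 54 'c': at 8
pos 55 'b': at 9
pos 56 'c': at 10  ** P1@[52:56]

All matches (sorted): [[6,0],[12,0],[17,1],[22,1],[27,1],[37,0],[42,1],[50,0],[56,1]]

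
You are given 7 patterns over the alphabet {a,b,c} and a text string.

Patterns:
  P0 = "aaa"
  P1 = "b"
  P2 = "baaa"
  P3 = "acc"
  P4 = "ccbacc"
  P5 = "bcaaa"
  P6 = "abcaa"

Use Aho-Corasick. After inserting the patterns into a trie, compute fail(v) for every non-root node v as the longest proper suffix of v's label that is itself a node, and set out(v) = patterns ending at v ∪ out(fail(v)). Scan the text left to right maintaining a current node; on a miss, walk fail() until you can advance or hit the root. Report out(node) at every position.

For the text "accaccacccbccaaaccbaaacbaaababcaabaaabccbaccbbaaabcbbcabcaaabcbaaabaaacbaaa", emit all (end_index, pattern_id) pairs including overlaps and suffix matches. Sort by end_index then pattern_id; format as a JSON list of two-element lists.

Construct AC machine:
Trie nodes:
  0='ε' goto a→1 b→4 c→10
  1='a' goto a→2 b→20 c→8
  2='aa' goto a→3
  3='aaa' goto ·  ←P0
  4='b' goto a→5 c→16  ←P1
  5='ba' goto a→6
  6='baa' goto a→7
  7='baaa' goto ·  ←P2
  8='ac' goto c→9
  9='acc' goto ·  ←P3
  10='c' goto c→11
  11='cc' goto b→12
  12='ccb' goto a→13
  13='ccba' goto c→14
  14='ccbac' goto c→15
  15='ccbacc' goto ·  ←P4
  16='bc' goto a→17
  17='bca' goto a→18
  18='bcaa' goto a→19
  19='bcaaa' goto ·  ←P5
  20='ab' goto c→21
  21='abc' goto a→22
  22='abca' goto a→23
  23='abcaa' goto ·  ←P6

Failure links (BFS by depth):
  fail(1) 'a': from fail(0)=0 chase 'a': 0 ⇒ 0;  out=∅∪out(0)=∅
  fail(4) 'b': from fail(0)=0 chase 'b': 0 ⇒ 0;  out={1}∪out(0)={1}
  fail(10) 'c': from fail(0)=0 chase 'c': 0 ⇒ 0;  out=∅∪out(0)=∅
  fail(2) 'aa': from fail(1)=0 chase 'a': 0 ⇒ 1;  out=∅∪out(1)=∅
  fail(5) 'ba': from fail(4)=0 chase 'a': 0 ⇒ 1;  out=∅∪out(1)=∅
  fail(8) 'ac': from fail(1)=0 chase 'c': 0 ⇒ 10;  out=∅∪out(10)=∅
  fail(11) 'cc': from fail(10)=0 chase 'c': 0 ⇒ 10;  out=∅∪out(10)=∅
  fail(16) 'bc': from fail(4)=0 chase 'c': 0 ⇒ 10;  out=∅∪out(10)=∅
  fail(20) 'ab': from fail(1)=0 chase 'b': 0 ⇒ 4;  out=∅∪out(4)={1}
  fail(3) 'aaa': from fail(2)=1 chase 'a': 1 ⇒ 2;  out={0}∪out(2)={0}
  fail(6) 'baa': from fail(5)=1 chase 'a': 1 ⇒ 2;  out=∅∪out(2)=∅
  fail(9) 'acc': from fail(8)=10 chase 'c': 10 ⇒ 11;  out={3}∪out(11)={3}
  fail(12) 'ccb': from fail(11)=10 chase 'b': 10→0 ⇒ 4;  out=∅∪out(4)={1}
  fail(17) 'bca': from fail(16)=10 chase 'a': 10→0 ⇒ 1;  out=∅∪out(1)=∅
  fail(21) 'abc': from fail(20)=4 chase 'c': 4 ⇒ 16;  out=∅∪out(16)=∅
  fail(7) 'baaa': from fail(6)=2 chase 'a': 2 ⇒ 3;  out={2}∪out(3)={0,2}
  fail(13) 'ccba': from fail(12)=4 chase 'a': 4 ⇒ 5;  out=∅∪out(5)=∅
  fail(18) 'bcaa': from fail(17)=1 chase 'a': 1 ⇒ 2;  out=∅∪out(2)=∅
  fail(22) 'abca': from fail(21)=16 chase 'a': 16 ⇒ 17;  out=∅∪out(17)=∅
  fail(14) 'ccbac': from fail(13)=5 chase 'c': 5→1 ⇒ 8;  out=∅∪out(8)=∅
  fail(19) 'bcaaa': from fail(18)=2 chase 'a': 2 ⇒ 3;  out={5}∪out(3)={0,5}
  fail(23) 'abcaa': from fail(22)=17 chase 'a': 17 ⇒ 18;  out={6}∪out(18)={6}
  fail(15) 'ccbacc': from fail(14)=8 chase 'c': 8 ⇒ 9;  out={4}∪out(9)={3,4}

Scan:
pos 0 'a': at 1
pos 1 'c': at 8
pos 2 'c': at 9  emit P3@[0:2]
pos 3 'a': at 1 (via fail)
pos 4 'c': at 8
pos 5 'c': at 9  emit P3@[3:5]
pos 6 'a': at 1 (via fail)
pos 7 'c': at 8
pos 8 'c': at 9  emit P3@[6:8]
pos 9 'c': at 11 (via fail)
pos 10 'b': at 12  emit P1@[10:10]
pos 11 'c': at 16 (via fail)
pos 12 'c': at 11 (via fail)
pos 13 'a': at 1 (via fail)
pos 14 'a': at 2
pos 15 'a': at 3  emit P0@[13:15]
pos 16 'c': at 8 (via fail)
pos 17 'c': at 9  emit P3@[15:17]
pos 18 'b': at 12 (via fail)  emit P1@[18:18]
pos 19 'a': at 13
pos 20 'a': at 6 (via fail)
pos 21 'a': at 7  emit P0@[19:21],P2@[18:21]
pos 22 'c': at 8 (via fail)
pos 23 'b': at 4 (via fail)  emit P1@[23:23]
pos 24 'a': at 5
pos 25 'a': at 6
pos 26 'a': at 7  emit P0@[24:26],P2@[23:26]
pos 27 'b': at 20 (via fail)  emit P1@[27:27]
pos 28 'a': at 5 (via fail)
pos 29 'b': at 20 (via fail)  emit P1@[29:29]
pos 30 'c': at 21
pos 31 'a': at 22
pos 32 'a': at 23  emit P6@[28:32]
pos 33 'b': at 20 (via fail)  emit P1@[33:33]
pos 34 'a': at 5 (via fail)
pos 35 'a': at 6
pos 36 'a': at 7  emit P0@[34:36],P2@[33:36]
pos 37 'b': at 20 (via fail)  emit P1@[37:37]
pos 38 'c': at 21
pos 39 'c': at 11 (via fail)
pos 40 'b': at 12  emit P1@[40:40]
pos 41 'a': at 13
pos 42 'c': at 14
pos 43 'c': at 15  emit P3@[41:43],P4@[38:43]
pos 44 'b': at 12 (via fail)  emit P1@[44:44]
pos 45 'b': at 4 (via fail)  emit P1@[45:45]
pos 46 'a': at 5
pos 47 'a': at 6
pos 48 'a': at 7  emit P0@[46:48],P2@[45:48]
pos 49 'b': at 20 (via fail)  emit P1@[49:49]
pos 50 'c': at 21
pos 51 'b': at 4 (via fail)  emit P1@[51:51]
pos 52 'b': at 4 (via fail)  emit P1@[52:52]
pos 53 'c': at 16
pos 54 'a': at 17
pos 55 'b': at 20 (via fail)  emit P1@[55:55]
pos 56 'c': at 21
pos 57 'a': at 22
pos 58 'a': at 23  emit P6@[54:58]
pos 59 'a': at 19 (via fail)  emit P0@[57:59],P5@[55:59]
pos 60 'b': at 20 (via fail)  emit P1@[60:60]
pos 61 'c': at 21
pos 62 'b': at 4 (via fail)  emit P1@[62:62]
pos 63 'a': at 5
pos 64 'a': at 6
pos 65 'a': at 7  emit P0@[63:65],P2@[62:65]
pos 66 'b': at 20 (via fail)  emit P1@[66:66]
pos 67 'a': at 5 (via fail)
pos 68 'a': at 6
pos 69 'a': at 7  emit P0@[67:69],P2@[66:69]
pos 70 'c': at 8 (via fail)
pos 71 'b': at 4 (via fail)  emit P1@[71:71]
pos 72 'a': at 5
pos 73 'a': at 6
pos 74 'a': at 7  emit P0@[72:74],P2@[71:74]

Matches: [[2,3],[5,3],[8,3],[10,1],[15,0],[17,3],[18,1],[21,0],[21,2],[23,1],[26,0],[26,2],[27,1],[29,1],[32,6],[33,1],[36,0],[36,2],[37,1],[40,1],[43,3],[43,4],[44,1],[45,1],[48,0],[48,2],[49,1],[51,1],[52,1],[55,1],[58,6],[59,0],[59,5],[60,1],[62,1],[65,0],[65,2],[66,1],[69,0],[69,2],[71,1],[74,0],[74,2]]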